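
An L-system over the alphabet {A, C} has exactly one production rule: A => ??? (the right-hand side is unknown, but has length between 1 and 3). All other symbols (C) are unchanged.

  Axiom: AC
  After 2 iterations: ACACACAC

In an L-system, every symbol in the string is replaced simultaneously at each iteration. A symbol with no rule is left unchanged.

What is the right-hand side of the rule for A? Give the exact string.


Answer: ACA

Derivation:
Trying A => ACA:
  Step 0: AC
  Step 1: ACAC
  Step 2: ACACACAC
Matches the given result.


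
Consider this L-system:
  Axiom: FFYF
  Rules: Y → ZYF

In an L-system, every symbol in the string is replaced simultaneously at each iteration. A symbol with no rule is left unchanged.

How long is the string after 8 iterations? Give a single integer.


Answer: 20

Derivation:
Step 0: length = 4
Step 1: length = 6
Step 2: length = 8
Step 3: length = 10
Step 4: length = 12
Step 5: length = 14
Step 6: length = 16
Step 7: length = 18
Step 8: length = 20


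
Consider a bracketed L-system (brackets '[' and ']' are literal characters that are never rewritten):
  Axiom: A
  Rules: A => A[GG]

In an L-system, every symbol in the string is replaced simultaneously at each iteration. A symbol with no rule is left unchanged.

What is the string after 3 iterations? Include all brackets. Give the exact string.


Step 0: A
Step 1: A[GG]
Step 2: A[GG][GG]
Step 3: A[GG][GG][GG]

Answer: A[GG][GG][GG]


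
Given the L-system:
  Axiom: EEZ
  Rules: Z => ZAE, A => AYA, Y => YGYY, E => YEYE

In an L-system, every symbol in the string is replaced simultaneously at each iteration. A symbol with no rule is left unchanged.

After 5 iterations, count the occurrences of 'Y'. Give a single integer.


Answer: 1114

Derivation:
Final string: YGYYGYGYYYGYYGYGYYGYGYYYGYYYGYYGYGYYYGYYGYGYYGYGYYYGYYGYGYYGYGYYYGYYYGYYGYGYYYGYYYGYYGYGYYYGYYGYGYYGYGYYYGYYYGYYGYGYYYGYYYGYYGYGYYYGYYGYGYYGYGYYYGYYYGYYGYGYYYGYYYGYYGYGYYYGYYYGYYYEYEYGYYYEYEYGYYGYGYYYGYYYGYYYEYEYGYYYEYEYGYYGYGYYYGYYGYGYYGYGYYYGYYYGYYGYGYYYGYYYGYYGYGYYYGYYYGYYYEYEYGYYYEYEYGYYGYGYYYGYYYGYYYEYEYGYYYEYEYGYYGYGYYYGYYGYGYYGYGYYYGYYYGYYGYGYYYGYYGYGYYGYGYYYGYYGYGYYGYGYYYGYYYGYYGYGYYYGYYYGYYGYGYYYGYYGYGYYGYGYYYGYYYGYYGYGYYYGYYYGYYGYGYYYGYYGYGYYGYGYYYGYYYGYYGYGYYYGYYYGYYGYGYYYGYYYGYYYEYEYGYYYEYEYGYYGYGYYYGYYYGYYYEYEYGYYYEYEYGYYGYGYYYGYYGYGYYGYGYYYGYYYGYYGYGYYYGYYYGYYGYGYYYGYYYGYYYEYEYGYYYEYEYGYYGYGYYYGYYYGYYYEYEYGYYYEYEYGYYGYGYYYGYYGYGYYGYGYYYGYYYGYYGYGYYYGYYGYGYYGYGYYYGYYGYGYYGYGYYYGYYYGYYGYGYYYGYYYGYYGYGYYYGYYGYGYYGYGYYYGYYYGYYGYGYYYGYYYGYYGYGYYYGYYGYGYYGYGYYYGYYYGYYGYGYYYGYYYGYYGYGYYYGYYYGYYYEYEYGYYYEYEYGYYGYGYYYGYYYGYYYEYEYGYYYEYEYGYYGYGYYYGYYGYGYYGYGYYYGYYYGYYGYGYYYGYYYGYYGYGYYYGYYYGYYYEYEYGYYYEYEYGYYGYGYYYGYYYGYYYEYEYGYYYEYEYGYYGYGYYYGYYGYGYYGYGYYYGYYYGYYGYGYYYGYYGYGYYGYGYYYGYYGYGYYGYGYYYGYYYGYYGYGYYYGYYYGYYGYGYYYGYYGYGYYGYGYYYGYYYGYYGYGYYYGYYYGYYGYGYYYGYYGYGYYGYGYYYGYYYGYYGYGYYYGYYYGYYGYGYYYGYYYGYYYEYEYGYYYEYEYGYYGYGYYYGYYYGYYYEYEYGYYYEYEYGYYGYGYYYGYYGYGYYGYGYYYGYYYGYYGYGYYYGYYYGYYGYGYYYGYYYGYYYEYEYGYYYEYEYGYYGYGYYYGYYYGYYYEYEYGYYYEYEZAEAYAYEYEAYAYGYYAYAYGYYYEYEYGYYYEYEAYAYGYYAYAYGYYGYGYYYGYYAYAYGYYAYAYGYYGYGYYYGYYYGYYYEYEYGYYYEYEYGYYGYGYYYGYYYGYYYEYEYGYYYEYEAYAYGYYAYAYGYYGYGYYYGYYAYAYGYYAYAYGYYGYGYYYGYYGYGYYGYGYYYGYYYGYYGYGYYYGYYAYAYGYYAYAYGYYGYGYYYGYYAYAYGYYAYAYGYYGYGYYYGYYGYGYYGYGYYYGYYYGYYGYGYYYGYYYGYYGYGYYYGYYYGYYYEYEYGYYYEYEYGYYGYGYYYGYYYGYYYEYEYGYYYEYEYGYYGYGYYYGYYGYGYYGYGYYYGYYYGYYGYGYYYGYYYGYYGYGYYYGYYYGYYYEYEYGYYYEYEYGYYGYGYYYGYYYGYYYEYEYGYYYEYE
Count of 'Y': 1114


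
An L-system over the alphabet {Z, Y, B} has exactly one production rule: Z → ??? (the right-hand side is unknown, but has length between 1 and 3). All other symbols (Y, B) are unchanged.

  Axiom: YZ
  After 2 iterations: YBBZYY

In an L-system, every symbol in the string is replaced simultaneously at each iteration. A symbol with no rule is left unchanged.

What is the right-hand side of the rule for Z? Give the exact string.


Answer: BZY

Derivation:
Trying Z → BZY:
  Step 0: YZ
  Step 1: YBZY
  Step 2: YBBZYY
Matches the given result.


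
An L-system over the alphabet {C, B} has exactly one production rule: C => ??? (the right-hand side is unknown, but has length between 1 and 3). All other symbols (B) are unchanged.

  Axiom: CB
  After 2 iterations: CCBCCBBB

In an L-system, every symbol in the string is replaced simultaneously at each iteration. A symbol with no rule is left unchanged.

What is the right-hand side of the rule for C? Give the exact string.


Answer: CCB

Derivation:
Trying C => CCB:
  Step 0: CB
  Step 1: CCBB
  Step 2: CCBCCBBB
Matches the given result.


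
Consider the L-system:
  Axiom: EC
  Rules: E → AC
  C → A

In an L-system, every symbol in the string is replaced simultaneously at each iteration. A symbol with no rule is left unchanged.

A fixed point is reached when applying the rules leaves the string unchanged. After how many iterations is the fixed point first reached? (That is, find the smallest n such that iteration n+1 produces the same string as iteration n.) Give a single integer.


Answer: 2

Derivation:
Step 0: EC
Step 1: ACA
Step 2: AAA
Step 3: AAA  (unchanged — fixed point at step 2)


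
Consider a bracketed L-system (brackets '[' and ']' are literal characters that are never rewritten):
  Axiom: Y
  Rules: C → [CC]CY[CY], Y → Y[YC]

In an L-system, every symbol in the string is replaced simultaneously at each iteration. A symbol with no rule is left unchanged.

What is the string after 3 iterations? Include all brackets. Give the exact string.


Step 0: Y
Step 1: Y[YC]
Step 2: Y[YC][Y[YC][CC]CY[CY]]
Step 3: Y[YC][Y[YC][CC]CY[CY]][Y[YC][Y[YC][CC]CY[CY]][[CC]CY[CY][CC]CY[CY]][CC]CY[CY]Y[YC][[CC]CY[CY]Y[YC]]]

Answer: Y[YC][Y[YC][CC]CY[CY]][Y[YC][Y[YC][CC]CY[CY]][[CC]CY[CY][CC]CY[CY]][CC]CY[CY]Y[YC][[CC]CY[CY]Y[YC]]]


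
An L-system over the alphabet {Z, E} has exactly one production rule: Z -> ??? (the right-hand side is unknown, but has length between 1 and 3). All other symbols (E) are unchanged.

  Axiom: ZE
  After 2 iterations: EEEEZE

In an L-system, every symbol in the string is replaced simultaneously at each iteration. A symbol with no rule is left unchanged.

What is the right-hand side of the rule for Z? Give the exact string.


Answer: EEZ

Derivation:
Trying Z -> EEZ:
  Step 0: ZE
  Step 1: EEZE
  Step 2: EEEEZE
Matches the given result.


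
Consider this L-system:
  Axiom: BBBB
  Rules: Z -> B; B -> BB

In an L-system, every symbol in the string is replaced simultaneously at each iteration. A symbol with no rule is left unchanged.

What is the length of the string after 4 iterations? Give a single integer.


Step 0: length = 4
Step 1: length = 8
Step 2: length = 16
Step 3: length = 32
Step 4: length = 64

Answer: 64


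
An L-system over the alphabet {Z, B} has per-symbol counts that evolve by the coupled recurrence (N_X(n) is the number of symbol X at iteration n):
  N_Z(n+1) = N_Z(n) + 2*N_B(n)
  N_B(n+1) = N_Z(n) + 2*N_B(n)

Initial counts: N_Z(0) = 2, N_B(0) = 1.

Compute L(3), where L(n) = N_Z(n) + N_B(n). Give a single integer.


Answer: 72

Derivation:
Step 0: N_Z=2, N_B=1, L=3
Step 1: N_Z=4, N_B=4, L=8
Step 2: N_Z=12, N_B=12, L=24
Step 3: N_Z=36, N_B=36, L=72


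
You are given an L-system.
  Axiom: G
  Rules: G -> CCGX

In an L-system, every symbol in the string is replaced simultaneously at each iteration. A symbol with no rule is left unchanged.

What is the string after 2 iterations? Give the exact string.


Answer: CCCCGXX

Derivation:
Step 0: G
Step 1: CCGX
Step 2: CCCCGXX


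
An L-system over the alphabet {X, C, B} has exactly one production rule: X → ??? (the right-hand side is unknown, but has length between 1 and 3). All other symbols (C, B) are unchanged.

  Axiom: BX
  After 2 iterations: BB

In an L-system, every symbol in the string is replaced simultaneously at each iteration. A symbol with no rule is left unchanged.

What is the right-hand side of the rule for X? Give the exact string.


Answer: B

Derivation:
Trying X → B:
  Step 0: BX
  Step 1: BB
  Step 2: BB
Matches the given result.


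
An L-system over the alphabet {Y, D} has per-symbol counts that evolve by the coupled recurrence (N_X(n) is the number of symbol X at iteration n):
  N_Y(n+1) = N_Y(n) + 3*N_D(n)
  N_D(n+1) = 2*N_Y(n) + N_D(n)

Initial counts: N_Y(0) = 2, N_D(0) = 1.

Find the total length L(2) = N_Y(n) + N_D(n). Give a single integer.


Step 0: N_Y=2, N_D=1, L=3
Step 1: N_Y=5, N_D=5, L=10
Step 2: N_Y=20, N_D=15, L=35

Answer: 35


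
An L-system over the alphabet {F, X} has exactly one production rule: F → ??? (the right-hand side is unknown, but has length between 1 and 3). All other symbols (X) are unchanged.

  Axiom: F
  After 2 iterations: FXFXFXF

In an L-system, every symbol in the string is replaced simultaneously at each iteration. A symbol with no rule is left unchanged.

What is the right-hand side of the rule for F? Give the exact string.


Answer: FXF

Derivation:
Trying F → FXF:
  Step 0: F
  Step 1: FXF
  Step 2: FXFXFXF
Matches the given result.


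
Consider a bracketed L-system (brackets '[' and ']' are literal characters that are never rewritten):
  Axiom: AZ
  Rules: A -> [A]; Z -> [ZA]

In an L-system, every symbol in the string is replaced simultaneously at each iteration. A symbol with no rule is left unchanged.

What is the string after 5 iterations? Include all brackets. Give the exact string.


Step 0: AZ
Step 1: [A][ZA]
Step 2: [[A]][[ZA][A]]
Step 3: [[[A]]][[[ZA][A]][[A]]]
Step 4: [[[[A]]]][[[[ZA][A]][[A]]][[[A]]]]
Step 5: [[[[[A]]]]][[[[[ZA][A]][[A]]][[[A]]]][[[[A]]]]]

Answer: [[[[[A]]]]][[[[[ZA][A]][[A]]][[[A]]]][[[[A]]]]]


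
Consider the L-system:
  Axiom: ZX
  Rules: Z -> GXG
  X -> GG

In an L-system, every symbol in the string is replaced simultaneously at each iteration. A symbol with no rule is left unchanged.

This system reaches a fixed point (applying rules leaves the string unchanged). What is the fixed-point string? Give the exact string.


Answer: GGGGGG

Derivation:
Step 0: ZX
Step 1: GXGGG
Step 2: GGGGGG
Step 3: GGGGGG  (unchanged — fixed point at step 2)


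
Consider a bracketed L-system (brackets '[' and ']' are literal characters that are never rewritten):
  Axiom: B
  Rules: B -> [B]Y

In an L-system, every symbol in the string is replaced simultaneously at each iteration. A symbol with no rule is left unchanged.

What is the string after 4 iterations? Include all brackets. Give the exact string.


Answer: [[[[B]Y]Y]Y]Y

Derivation:
Step 0: B
Step 1: [B]Y
Step 2: [[B]Y]Y
Step 3: [[[B]Y]Y]Y
Step 4: [[[[B]Y]Y]Y]Y


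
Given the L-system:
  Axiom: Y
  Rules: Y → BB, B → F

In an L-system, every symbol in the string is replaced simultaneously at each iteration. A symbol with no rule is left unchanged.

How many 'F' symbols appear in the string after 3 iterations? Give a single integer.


Answer: 2

Derivation:
Step 0: Y  (0 'F')
Step 1: BB  (0 'F')
Step 2: FF  (2 'F')
Step 3: FF  (2 'F')


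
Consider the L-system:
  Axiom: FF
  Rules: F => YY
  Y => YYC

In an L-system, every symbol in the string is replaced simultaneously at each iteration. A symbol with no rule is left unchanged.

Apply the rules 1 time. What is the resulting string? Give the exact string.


Step 0: FF
Step 1: YYYY

Answer: YYYY


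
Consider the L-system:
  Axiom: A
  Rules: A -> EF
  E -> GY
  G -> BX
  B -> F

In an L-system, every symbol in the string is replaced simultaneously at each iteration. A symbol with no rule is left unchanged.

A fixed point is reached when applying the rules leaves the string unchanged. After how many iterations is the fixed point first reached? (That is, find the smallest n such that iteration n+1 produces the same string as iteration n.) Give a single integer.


Answer: 4

Derivation:
Step 0: A
Step 1: EF
Step 2: GYF
Step 3: BXYF
Step 4: FXYF
Step 5: FXYF  (unchanged — fixed point at step 4)


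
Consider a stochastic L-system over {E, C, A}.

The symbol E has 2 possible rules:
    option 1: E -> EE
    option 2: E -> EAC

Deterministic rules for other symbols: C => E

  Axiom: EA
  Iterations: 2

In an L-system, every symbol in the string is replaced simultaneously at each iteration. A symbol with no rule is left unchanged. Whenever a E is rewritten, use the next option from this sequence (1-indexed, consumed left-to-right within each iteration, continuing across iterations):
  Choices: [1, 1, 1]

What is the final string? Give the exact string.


Answer: EEEEA

Derivation:
Step 0: EA
Step 1: EEA  (used choices [1])
Step 2: EEEEA  (used choices [1, 1])


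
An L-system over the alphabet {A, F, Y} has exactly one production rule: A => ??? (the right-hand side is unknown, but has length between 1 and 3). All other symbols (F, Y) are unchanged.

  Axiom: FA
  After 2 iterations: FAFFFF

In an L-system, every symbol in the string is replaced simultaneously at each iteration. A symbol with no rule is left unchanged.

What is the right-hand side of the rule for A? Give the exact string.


Answer: AFF

Derivation:
Trying A => AFF:
  Step 0: FA
  Step 1: FAFF
  Step 2: FAFFFF
Matches the given result.


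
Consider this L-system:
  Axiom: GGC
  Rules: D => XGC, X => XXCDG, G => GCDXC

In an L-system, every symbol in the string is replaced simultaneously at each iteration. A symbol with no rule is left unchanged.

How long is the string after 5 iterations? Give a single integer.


Step 0: length = 3
Step 1: length = 11
Step 2: length = 31
Step 3: length = 95
Step 4: length = 299
Step 5: length = 955

Answer: 955


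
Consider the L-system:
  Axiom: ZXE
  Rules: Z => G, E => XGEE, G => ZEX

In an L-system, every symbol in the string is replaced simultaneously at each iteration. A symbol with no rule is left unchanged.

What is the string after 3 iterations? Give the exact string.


Answer: GXGEEXXXGXGEEXXZEXXGEEXGEEXZEXXGEEXGEE

Derivation:
Step 0: ZXE
Step 1: GXXGEE
Step 2: ZEXXXZEXXGEEXGEE
Step 3: GXGEEXXXGXGEEXXZEXXGEEXGEEXZEXXGEEXGEE


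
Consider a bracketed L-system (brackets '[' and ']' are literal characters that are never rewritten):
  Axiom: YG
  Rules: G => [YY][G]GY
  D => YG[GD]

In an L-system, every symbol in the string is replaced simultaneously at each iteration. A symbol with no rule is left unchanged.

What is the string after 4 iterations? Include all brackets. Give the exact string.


Answer: Y[YY][[YY][[YY][[YY][G]GY][YY][G]GYY][YY][[YY][G]GY][YY][G]GYYY][YY][[YY][[YY][G]GY][YY][G]GYY][YY][[YY][G]GY][YY][G]GYYYY

Derivation:
Step 0: YG
Step 1: Y[YY][G]GY
Step 2: Y[YY][[YY][G]GY][YY][G]GYY
Step 3: Y[YY][[YY][[YY][G]GY][YY][G]GYY][YY][[YY][G]GY][YY][G]GYYY
Step 4: Y[YY][[YY][[YY][[YY][G]GY][YY][G]GYY][YY][[YY][G]GY][YY][G]GYYY][YY][[YY][[YY][G]GY][YY][G]GYY][YY][[YY][G]GY][YY][G]GYYYY


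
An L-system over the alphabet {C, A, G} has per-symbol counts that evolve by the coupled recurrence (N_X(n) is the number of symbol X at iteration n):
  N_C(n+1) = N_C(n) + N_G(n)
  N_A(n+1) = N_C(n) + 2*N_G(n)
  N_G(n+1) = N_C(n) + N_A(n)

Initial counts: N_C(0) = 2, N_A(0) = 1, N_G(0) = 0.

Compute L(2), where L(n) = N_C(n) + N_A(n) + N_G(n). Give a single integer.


Step 0: N_C=2, N_A=1, N_G=0, L=3
Step 1: N_C=2, N_A=2, N_G=3, L=7
Step 2: N_C=5, N_A=8, N_G=4, L=17

Answer: 17


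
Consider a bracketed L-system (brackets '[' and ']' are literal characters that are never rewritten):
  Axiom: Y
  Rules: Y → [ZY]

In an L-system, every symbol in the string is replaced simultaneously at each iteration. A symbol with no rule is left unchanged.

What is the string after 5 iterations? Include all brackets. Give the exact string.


Answer: [Z[Z[Z[Z[ZY]]]]]

Derivation:
Step 0: Y
Step 1: [ZY]
Step 2: [Z[ZY]]
Step 3: [Z[Z[ZY]]]
Step 4: [Z[Z[Z[ZY]]]]
Step 5: [Z[Z[Z[Z[ZY]]]]]


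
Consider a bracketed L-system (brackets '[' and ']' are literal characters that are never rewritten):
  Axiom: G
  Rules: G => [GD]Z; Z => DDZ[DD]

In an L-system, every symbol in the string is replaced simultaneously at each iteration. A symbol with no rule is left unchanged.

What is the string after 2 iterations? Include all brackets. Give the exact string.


Answer: [[GD]ZD]DDZ[DD]

Derivation:
Step 0: G
Step 1: [GD]Z
Step 2: [[GD]ZD]DDZ[DD]


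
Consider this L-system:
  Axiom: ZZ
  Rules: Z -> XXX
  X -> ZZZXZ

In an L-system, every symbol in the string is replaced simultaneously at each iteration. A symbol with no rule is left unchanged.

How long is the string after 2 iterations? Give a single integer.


Step 0: length = 2
Step 1: length = 6
Step 2: length = 30

Answer: 30


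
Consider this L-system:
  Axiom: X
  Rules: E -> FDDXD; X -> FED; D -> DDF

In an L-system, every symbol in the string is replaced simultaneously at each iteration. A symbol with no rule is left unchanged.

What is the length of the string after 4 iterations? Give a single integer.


Step 0: length = 1
Step 1: length = 3
Step 2: length = 9
Step 3: length = 21
Step 4: length = 47

Answer: 47


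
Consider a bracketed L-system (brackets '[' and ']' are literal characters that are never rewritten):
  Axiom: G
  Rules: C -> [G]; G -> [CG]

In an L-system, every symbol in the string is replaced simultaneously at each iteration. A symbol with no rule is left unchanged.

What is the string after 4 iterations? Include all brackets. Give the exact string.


Step 0: G
Step 1: [CG]
Step 2: [[G][CG]]
Step 3: [[[CG]][[G][CG]]]
Step 4: [[[[G][CG]]][[[CG]][[G][CG]]]]

Answer: [[[[G][CG]]][[[CG]][[G][CG]]]]


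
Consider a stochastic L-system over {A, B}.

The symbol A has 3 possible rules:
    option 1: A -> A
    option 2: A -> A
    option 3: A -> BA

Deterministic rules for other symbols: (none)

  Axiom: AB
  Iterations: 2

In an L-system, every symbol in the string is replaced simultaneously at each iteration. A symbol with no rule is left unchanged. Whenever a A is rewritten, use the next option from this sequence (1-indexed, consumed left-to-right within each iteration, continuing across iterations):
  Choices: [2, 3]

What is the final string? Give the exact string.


Answer: BAB

Derivation:
Step 0: AB
Step 1: AB  (used choices [2])
Step 2: BAB  (used choices [3])


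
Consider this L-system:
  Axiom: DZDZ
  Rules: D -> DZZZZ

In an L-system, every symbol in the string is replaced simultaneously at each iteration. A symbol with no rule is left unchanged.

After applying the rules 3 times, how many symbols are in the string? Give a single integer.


Step 0: length = 4
Step 1: length = 12
Step 2: length = 20
Step 3: length = 28

Answer: 28


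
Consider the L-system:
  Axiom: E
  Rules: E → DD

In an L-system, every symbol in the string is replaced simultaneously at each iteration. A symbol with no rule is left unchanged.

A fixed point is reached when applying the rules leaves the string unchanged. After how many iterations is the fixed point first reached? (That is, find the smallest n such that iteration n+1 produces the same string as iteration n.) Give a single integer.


Step 0: E
Step 1: DD
Step 2: DD  (unchanged — fixed point at step 1)

Answer: 1


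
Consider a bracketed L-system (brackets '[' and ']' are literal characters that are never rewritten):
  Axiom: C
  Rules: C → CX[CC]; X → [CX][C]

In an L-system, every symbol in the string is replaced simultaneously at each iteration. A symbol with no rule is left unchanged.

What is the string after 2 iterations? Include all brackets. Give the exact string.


Step 0: C
Step 1: CX[CC]
Step 2: CX[CC][CX][C][CX[CC]CX[CC]]

Answer: CX[CC][CX][C][CX[CC]CX[CC]]


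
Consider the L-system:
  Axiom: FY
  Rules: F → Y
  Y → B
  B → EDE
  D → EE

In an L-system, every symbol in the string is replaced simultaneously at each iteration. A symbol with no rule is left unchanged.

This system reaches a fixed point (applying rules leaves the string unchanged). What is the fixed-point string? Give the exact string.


Answer: EEEEEEEE

Derivation:
Step 0: FY
Step 1: YB
Step 2: BEDE
Step 3: EDEEEEE
Step 4: EEEEEEEE
Step 5: EEEEEEEE  (unchanged — fixed point at step 4)


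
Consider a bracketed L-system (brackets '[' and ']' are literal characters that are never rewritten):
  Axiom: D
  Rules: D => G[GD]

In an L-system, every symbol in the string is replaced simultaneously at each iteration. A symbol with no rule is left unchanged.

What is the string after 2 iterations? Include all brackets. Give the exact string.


Step 0: D
Step 1: G[GD]
Step 2: G[GG[GD]]

Answer: G[GG[GD]]


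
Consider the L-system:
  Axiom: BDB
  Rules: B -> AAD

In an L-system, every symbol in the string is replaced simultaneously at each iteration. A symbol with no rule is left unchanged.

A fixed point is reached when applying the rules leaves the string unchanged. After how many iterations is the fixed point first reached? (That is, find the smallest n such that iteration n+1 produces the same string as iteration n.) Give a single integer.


Answer: 1

Derivation:
Step 0: BDB
Step 1: AADDAAD
Step 2: AADDAAD  (unchanged — fixed point at step 1)


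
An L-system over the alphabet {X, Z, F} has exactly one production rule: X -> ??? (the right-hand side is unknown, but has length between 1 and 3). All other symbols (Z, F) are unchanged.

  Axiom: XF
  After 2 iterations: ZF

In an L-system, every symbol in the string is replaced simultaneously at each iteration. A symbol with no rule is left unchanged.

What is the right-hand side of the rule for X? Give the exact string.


Trying X -> Z:
  Step 0: XF
  Step 1: ZF
  Step 2: ZF
Matches the given result.

Answer: Z


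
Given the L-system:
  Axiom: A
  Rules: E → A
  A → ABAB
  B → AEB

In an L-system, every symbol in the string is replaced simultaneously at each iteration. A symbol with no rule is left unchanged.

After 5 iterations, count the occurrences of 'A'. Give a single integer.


Answer: 204

Derivation:
Step 0: A  (1 'A')
Step 1: ABAB  (2 'A')
Step 2: ABABAEBABABAEB  (6 'A')
Step 3: ABABAEBABABAEBABABAAEBABABAEBABABAEBABABAAEB  (20 'A')
Step 4: ABABAEBABABAEBABABAAEBABABAEBABABAEBABABAAEBABABAEBABABAEBABABABABAAEBABABAEBABABAEBABABAAEBABABAEBABABAEBABABAAEBABABAEBABABAEBABABABABAAEB  (64 'A')
Step 5: ABABAEBABABAEBABABAAEBABABAEBABABAEBABABAAEBABABAEBABABAEBABABABABAAEBABABAEBABABAEBABABAAEBABABAEBABABAEBABABAAEBABABAEBABABAEBABABABABAAEBABABAEBABABAEBABABAAEBABABAEBABABAEBABABAAEBABABAEBABABAEBABABAEBABABAEBABABABABAAEBABABAEBABABAEBABABAAEBABABAEBABABAEBABABAAEBABABAEBABABAEBABABABABAAEBABABAEBABABAEBABABAAEBABABAEBABABAEBABABAAEBABABAEBABABAEBABABABABAAEBABABAEBABABAEBABABAAEBABABAEBABABAEBABABAAEBABABAEBABABAEBABABAEBABABAEBABABABABAAEB  (204 'A')


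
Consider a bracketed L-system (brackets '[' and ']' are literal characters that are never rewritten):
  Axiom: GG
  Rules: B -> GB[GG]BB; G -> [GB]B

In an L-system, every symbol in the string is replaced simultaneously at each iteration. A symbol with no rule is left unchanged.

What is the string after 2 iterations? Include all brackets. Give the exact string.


Answer: [[GB]BGB[GG]BB]GB[GG]BB[[GB]BGB[GG]BB]GB[GG]BB

Derivation:
Step 0: GG
Step 1: [GB]B[GB]B
Step 2: [[GB]BGB[GG]BB]GB[GG]BB[[GB]BGB[GG]BB]GB[GG]BB


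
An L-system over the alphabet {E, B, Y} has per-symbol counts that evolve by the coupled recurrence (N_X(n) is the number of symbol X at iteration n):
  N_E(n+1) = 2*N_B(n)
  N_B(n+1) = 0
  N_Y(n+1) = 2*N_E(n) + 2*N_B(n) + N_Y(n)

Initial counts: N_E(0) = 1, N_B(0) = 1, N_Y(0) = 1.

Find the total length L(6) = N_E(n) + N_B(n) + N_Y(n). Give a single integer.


Step 0: N_E=1, N_B=1, N_Y=1, L=3
Step 1: N_E=2, N_B=0, N_Y=5, L=7
Step 2: N_E=0, N_B=0, N_Y=9, L=9
Step 3: N_E=0, N_B=0, N_Y=9, L=9
Step 4: N_E=0, N_B=0, N_Y=9, L=9
Step 5: N_E=0, N_B=0, N_Y=9, L=9
Step 6: N_E=0, N_B=0, N_Y=9, L=9

Answer: 9


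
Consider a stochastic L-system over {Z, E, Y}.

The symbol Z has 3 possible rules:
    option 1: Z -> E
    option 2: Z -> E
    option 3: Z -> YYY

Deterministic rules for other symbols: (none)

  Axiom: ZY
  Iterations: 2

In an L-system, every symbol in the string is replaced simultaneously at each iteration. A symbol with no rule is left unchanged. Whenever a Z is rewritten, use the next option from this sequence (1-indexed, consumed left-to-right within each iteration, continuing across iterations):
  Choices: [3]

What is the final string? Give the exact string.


Answer: YYYY

Derivation:
Step 0: ZY
Step 1: YYYY  (used choices [3])
Step 2: YYYY  (used choices [])


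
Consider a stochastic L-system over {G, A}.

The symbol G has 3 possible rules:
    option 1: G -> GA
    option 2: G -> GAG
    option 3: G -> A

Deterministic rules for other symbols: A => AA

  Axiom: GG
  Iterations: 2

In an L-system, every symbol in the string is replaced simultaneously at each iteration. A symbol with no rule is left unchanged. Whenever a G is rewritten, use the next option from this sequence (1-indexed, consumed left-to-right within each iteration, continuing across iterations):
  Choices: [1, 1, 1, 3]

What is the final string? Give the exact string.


Step 0: GG
Step 1: GAGA  (used choices [1, 1])
Step 2: GAAAAAA  (used choices [1, 3])

Answer: GAAAAAA


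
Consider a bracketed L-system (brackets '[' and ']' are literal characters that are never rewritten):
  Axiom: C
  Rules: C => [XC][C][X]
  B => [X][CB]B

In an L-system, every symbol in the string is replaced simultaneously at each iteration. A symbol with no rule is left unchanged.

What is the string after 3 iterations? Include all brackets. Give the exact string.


Step 0: C
Step 1: [XC][C][X]
Step 2: [X[XC][C][X]][[XC][C][X]][X]
Step 3: [X[X[XC][C][X]][[XC][C][X]][X]][[X[XC][C][X]][[XC][C][X]][X]][X]

Answer: [X[X[XC][C][X]][[XC][C][X]][X]][[X[XC][C][X]][[XC][C][X]][X]][X]


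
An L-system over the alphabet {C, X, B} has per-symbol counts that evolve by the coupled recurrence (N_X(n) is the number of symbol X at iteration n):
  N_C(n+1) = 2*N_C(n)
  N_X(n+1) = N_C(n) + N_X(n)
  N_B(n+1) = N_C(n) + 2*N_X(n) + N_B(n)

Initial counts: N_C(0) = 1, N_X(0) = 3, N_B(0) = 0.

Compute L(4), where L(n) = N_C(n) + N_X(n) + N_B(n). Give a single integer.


Step 0: N_C=1, N_X=3, N_B=0, L=4
Step 1: N_C=2, N_X=4, N_B=7, L=13
Step 2: N_C=4, N_X=6, N_B=17, L=27
Step 3: N_C=8, N_X=10, N_B=33, L=51
Step 4: N_C=16, N_X=18, N_B=61, L=95

Answer: 95


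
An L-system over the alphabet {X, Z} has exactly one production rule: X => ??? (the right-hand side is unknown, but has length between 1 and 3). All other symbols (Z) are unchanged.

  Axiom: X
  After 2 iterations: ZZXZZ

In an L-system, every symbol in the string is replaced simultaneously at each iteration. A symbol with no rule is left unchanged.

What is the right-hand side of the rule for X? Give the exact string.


Trying X => ZXZ:
  Step 0: X
  Step 1: ZXZ
  Step 2: ZZXZZ
Matches the given result.

Answer: ZXZ


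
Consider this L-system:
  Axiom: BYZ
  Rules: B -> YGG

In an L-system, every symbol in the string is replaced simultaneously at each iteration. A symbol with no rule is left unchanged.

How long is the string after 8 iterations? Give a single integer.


Answer: 5

Derivation:
Step 0: length = 3
Step 1: length = 5
Step 2: length = 5
Step 3: length = 5
Step 4: length = 5
Step 5: length = 5
Step 6: length = 5
Step 7: length = 5
Step 8: length = 5


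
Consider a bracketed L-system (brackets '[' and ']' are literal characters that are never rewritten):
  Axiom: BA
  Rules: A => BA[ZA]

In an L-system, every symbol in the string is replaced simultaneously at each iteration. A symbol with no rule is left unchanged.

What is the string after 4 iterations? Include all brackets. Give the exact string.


Step 0: BA
Step 1: BBA[ZA]
Step 2: BBBA[ZA][ZBA[ZA]]
Step 3: BBBBA[ZA][ZBA[ZA]][ZBBA[ZA][ZBA[ZA]]]
Step 4: BBBBBA[ZA][ZBA[ZA]][ZBBA[ZA][ZBA[ZA]]][ZBBBA[ZA][ZBA[ZA]][ZBBA[ZA][ZBA[ZA]]]]

Answer: BBBBBA[ZA][ZBA[ZA]][ZBBA[ZA][ZBA[ZA]]][ZBBBA[ZA][ZBA[ZA]][ZBBA[ZA][ZBA[ZA]]]]


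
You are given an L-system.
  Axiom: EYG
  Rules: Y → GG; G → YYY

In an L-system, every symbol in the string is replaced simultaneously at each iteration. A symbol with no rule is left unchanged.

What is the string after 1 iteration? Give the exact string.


Answer: EGGYYY

Derivation:
Step 0: EYG
Step 1: EGGYYY


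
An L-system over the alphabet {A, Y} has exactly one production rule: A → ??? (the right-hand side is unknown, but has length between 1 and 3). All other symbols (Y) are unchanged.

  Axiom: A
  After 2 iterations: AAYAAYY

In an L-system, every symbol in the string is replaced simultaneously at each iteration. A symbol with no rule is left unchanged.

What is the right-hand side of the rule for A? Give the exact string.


Trying A → AAY:
  Step 0: A
  Step 1: AAY
  Step 2: AAYAAYY
Matches the given result.

Answer: AAY


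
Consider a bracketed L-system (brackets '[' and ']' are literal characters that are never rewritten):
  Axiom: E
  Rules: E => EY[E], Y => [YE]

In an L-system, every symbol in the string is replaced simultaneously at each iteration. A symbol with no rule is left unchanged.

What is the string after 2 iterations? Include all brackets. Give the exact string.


Step 0: E
Step 1: EY[E]
Step 2: EY[E][YE][EY[E]]

Answer: EY[E][YE][EY[E]]


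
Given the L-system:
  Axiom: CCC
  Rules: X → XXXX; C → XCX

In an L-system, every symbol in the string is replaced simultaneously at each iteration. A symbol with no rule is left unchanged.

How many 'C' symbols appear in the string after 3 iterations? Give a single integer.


Step 0: CCC  (3 'C')
Step 1: XCXXCXXCX  (3 'C')
Step 2: XXXXXCXXXXXXXXXXCXXXXXXXXXXCXXXXX  (3 'C')
Step 3: XXXXXXXXXXXXXXXXXXXXXCXXXXXXXXXXXXXXXXXXXXXXXXXXXXXXXXXXXXXXXXXXCXXXXXXXXXXXXXXXXXXXXXXXXXXXXXXXXXXXXXXXXXXCXXXXXXXXXXXXXXXXXXXXX  (3 'C')

Answer: 3


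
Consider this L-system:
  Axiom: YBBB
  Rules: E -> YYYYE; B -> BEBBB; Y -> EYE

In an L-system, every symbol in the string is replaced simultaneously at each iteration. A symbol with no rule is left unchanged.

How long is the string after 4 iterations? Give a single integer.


Answer: 1796

Derivation:
Step 0: length = 4
Step 1: length = 18
Step 2: length = 88
Step 3: length = 398
Step 4: length = 1796


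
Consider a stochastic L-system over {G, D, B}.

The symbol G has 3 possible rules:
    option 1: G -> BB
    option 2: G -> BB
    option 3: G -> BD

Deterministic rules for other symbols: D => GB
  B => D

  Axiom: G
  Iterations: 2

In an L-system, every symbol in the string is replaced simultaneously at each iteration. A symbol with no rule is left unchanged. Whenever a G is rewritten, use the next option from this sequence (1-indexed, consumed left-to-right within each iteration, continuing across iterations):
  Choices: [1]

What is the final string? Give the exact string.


Step 0: G
Step 1: BB  (used choices [1])
Step 2: DD  (used choices [])

Answer: DD


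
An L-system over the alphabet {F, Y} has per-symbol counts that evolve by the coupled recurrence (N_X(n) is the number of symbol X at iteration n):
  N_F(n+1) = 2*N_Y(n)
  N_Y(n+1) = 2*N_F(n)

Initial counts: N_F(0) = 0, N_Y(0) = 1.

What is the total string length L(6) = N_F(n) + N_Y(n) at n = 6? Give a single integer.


Answer: 64

Derivation:
Step 0: N_F=0, N_Y=1, L=1
Step 1: N_F=2, N_Y=0, L=2
Step 2: N_F=0, N_Y=4, L=4
Step 3: N_F=8, N_Y=0, L=8
Step 4: N_F=0, N_Y=16, L=16
Step 5: N_F=32, N_Y=0, L=32
Step 6: N_F=0, N_Y=64, L=64


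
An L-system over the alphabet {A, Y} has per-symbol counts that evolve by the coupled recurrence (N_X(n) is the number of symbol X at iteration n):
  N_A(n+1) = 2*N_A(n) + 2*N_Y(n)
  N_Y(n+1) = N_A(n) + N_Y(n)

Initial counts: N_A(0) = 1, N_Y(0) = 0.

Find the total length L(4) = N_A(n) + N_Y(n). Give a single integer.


Step 0: N_A=1, N_Y=0, L=1
Step 1: N_A=2, N_Y=1, L=3
Step 2: N_A=6, N_Y=3, L=9
Step 3: N_A=18, N_Y=9, L=27
Step 4: N_A=54, N_Y=27, L=81

Answer: 81


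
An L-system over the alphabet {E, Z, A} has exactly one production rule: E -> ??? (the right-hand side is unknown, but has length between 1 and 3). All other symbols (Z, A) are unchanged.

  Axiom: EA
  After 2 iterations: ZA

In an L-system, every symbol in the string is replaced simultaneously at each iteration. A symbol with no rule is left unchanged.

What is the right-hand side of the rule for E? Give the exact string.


Trying E -> Z:
  Step 0: EA
  Step 1: ZA
  Step 2: ZA
Matches the given result.

Answer: Z


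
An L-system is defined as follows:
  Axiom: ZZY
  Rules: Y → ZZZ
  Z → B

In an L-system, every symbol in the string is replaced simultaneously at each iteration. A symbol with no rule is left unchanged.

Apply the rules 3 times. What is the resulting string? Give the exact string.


Step 0: ZZY
Step 1: BBZZZ
Step 2: BBBBB
Step 3: BBBBB

Answer: BBBBB


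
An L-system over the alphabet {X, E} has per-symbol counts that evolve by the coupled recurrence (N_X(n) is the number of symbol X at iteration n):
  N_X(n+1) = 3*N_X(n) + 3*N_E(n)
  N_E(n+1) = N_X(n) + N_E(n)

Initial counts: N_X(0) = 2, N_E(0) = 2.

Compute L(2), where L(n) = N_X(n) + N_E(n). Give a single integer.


Answer: 64

Derivation:
Step 0: N_X=2, N_E=2, L=4
Step 1: N_X=12, N_E=4, L=16
Step 2: N_X=48, N_E=16, L=64


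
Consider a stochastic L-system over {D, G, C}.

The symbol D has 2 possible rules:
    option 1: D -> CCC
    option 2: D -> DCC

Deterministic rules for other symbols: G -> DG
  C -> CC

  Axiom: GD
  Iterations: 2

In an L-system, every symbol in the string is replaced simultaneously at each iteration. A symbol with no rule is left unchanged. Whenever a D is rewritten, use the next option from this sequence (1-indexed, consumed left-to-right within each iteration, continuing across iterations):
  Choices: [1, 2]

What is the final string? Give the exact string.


Answer: DCCDGCCCCCC

Derivation:
Step 0: GD
Step 1: DGCCC  (used choices [1])
Step 2: DCCDGCCCCCC  (used choices [2])


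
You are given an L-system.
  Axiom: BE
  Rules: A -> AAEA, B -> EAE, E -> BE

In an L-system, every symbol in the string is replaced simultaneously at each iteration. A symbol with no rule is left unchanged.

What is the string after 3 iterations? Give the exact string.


Step 0: BE
Step 1: EAEBE
Step 2: BEAAEABEEAEBE
Step 3: EAEBEAAEAAAEABEAAEAEAEBEBEAAEABEEAEBE

Answer: EAEBEAAEAAAEABEAAEAEAEBEBEAAEABEEAEBE


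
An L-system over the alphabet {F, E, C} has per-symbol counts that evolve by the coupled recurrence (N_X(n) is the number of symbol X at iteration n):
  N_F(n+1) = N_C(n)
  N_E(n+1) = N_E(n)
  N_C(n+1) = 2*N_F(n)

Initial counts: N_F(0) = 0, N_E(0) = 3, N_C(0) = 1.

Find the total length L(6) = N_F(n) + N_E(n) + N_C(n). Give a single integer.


Step 0: N_F=0, N_E=3, N_C=1, L=4
Step 1: N_F=1, N_E=3, N_C=0, L=4
Step 2: N_F=0, N_E=3, N_C=2, L=5
Step 3: N_F=2, N_E=3, N_C=0, L=5
Step 4: N_F=0, N_E=3, N_C=4, L=7
Step 5: N_F=4, N_E=3, N_C=0, L=7
Step 6: N_F=0, N_E=3, N_C=8, L=11

Answer: 11


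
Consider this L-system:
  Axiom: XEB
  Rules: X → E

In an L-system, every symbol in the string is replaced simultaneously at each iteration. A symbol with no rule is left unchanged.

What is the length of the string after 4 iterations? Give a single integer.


Answer: 3

Derivation:
Step 0: length = 3
Step 1: length = 3
Step 2: length = 3
Step 3: length = 3
Step 4: length = 3


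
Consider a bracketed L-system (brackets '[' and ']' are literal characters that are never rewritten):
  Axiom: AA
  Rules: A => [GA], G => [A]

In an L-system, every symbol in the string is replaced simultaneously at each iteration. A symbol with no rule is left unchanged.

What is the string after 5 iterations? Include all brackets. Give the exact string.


Step 0: AA
Step 1: [GA][GA]
Step 2: [[A][GA]][[A][GA]]
Step 3: [[[GA]][[A][GA]]][[[GA]][[A][GA]]]
Step 4: [[[[A][GA]]][[[GA]][[A][GA]]]][[[[A][GA]]][[[GA]][[A][GA]]]]
Step 5: [[[[[GA]][[A][GA]]]][[[[A][GA]]][[[GA]][[A][GA]]]]][[[[[GA]][[A][GA]]]][[[[A][GA]]][[[GA]][[A][GA]]]]]

Answer: [[[[[GA]][[A][GA]]]][[[[A][GA]]][[[GA]][[A][GA]]]]][[[[[GA]][[A][GA]]]][[[[A][GA]]][[[GA]][[A][GA]]]]]


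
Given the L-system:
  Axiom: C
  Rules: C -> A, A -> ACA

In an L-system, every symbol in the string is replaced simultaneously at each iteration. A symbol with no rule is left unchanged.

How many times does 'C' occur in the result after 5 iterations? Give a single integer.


Step 0: C  (1 'C')
Step 1: A  (0 'C')
Step 2: ACA  (1 'C')
Step 3: ACAAACA  (2 'C')
Step 4: ACAAACAACAACAAACA  (5 'C')
Step 5: ACAAACAACAACAAACAACAAACAACAAACAACAACAAACA  (12 'C')

Answer: 12


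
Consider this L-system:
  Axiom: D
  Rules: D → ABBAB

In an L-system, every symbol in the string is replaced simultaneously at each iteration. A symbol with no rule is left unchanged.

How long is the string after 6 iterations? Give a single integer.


Answer: 5

Derivation:
Step 0: length = 1
Step 1: length = 5
Step 2: length = 5
Step 3: length = 5
Step 4: length = 5
Step 5: length = 5
Step 6: length = 5


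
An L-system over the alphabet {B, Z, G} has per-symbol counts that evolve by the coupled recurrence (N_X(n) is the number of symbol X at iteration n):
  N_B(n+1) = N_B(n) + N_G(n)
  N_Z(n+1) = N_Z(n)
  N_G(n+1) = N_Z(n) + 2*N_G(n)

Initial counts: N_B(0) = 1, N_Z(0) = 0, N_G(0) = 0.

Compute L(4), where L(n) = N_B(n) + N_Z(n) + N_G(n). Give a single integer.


Step 0: N_B=1, N_Z=0, N_G=0, L=1
Step 1: N_B=1, N_Z=0, N_G=0, L=1
Step 2: N_B=1, N_Z=0, N_G=0, L=1
Step 3: N_B=1, N_Z=0, N_G=0, L=1
Step 4: N_B=1, N_Z=0, N_G=0, L=1

Answer: 1


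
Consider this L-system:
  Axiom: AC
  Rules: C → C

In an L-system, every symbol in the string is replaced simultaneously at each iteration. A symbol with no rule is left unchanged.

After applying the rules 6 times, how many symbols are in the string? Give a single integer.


Step 0: length = 2
Step 1: length = 2
Step 2: length = 2
Step 3: length = 2
Step 4: length = 2
Step 5: length = 2
Step 6: length = 2

Answer: 2


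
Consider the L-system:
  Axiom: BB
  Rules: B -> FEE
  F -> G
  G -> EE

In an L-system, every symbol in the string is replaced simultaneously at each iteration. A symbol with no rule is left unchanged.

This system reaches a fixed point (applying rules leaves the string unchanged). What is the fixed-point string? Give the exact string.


Step 0: BB
Step 1: FEEFEE
Step 2: GEEGEE
Step 3: EEEEEEEE
Step 4: EEEEEEEE  (unchanged — fixed point at step 3)

Answer: EEEEEEEE


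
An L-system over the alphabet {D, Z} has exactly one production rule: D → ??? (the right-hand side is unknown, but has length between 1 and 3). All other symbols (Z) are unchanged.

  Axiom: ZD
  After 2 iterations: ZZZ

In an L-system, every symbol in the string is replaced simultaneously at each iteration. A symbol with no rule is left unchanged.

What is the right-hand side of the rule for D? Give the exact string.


Answer: ZZ

Derivation:
Trying D → ZZ:
  Step 0: ZD
  Step 1: ZZZ
  Step 2: ZZZ
Matches the given result.


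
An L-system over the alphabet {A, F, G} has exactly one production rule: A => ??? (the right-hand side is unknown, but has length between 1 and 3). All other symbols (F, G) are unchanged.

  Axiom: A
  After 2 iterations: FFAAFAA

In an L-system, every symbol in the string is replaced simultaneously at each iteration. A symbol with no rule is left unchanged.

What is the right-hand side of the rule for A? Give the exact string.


Trying A => FAA:
  Step 0: A
  Step 1: FAA
  Step 2: FFAAFAA
Matches the given result.

Answer: FAA


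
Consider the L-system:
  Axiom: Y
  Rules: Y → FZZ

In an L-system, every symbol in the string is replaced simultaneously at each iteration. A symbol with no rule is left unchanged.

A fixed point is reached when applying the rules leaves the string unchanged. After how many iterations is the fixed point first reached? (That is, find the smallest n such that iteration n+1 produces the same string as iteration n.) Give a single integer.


Answer: 1

Derivation:
Step 0: Y
Step 1: FZZ
Step 2: FZZ  (unchanged — fixed point at step 1)


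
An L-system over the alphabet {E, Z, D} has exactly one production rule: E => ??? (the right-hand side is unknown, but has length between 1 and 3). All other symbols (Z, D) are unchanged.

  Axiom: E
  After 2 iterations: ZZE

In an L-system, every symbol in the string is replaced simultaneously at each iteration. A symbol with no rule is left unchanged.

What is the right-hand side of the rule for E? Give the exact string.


Trying E => ZE:
  Step 0: E
  Step 1: ZE
  Step 2: ZZE
Matches the given result.

Answer: ZE
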